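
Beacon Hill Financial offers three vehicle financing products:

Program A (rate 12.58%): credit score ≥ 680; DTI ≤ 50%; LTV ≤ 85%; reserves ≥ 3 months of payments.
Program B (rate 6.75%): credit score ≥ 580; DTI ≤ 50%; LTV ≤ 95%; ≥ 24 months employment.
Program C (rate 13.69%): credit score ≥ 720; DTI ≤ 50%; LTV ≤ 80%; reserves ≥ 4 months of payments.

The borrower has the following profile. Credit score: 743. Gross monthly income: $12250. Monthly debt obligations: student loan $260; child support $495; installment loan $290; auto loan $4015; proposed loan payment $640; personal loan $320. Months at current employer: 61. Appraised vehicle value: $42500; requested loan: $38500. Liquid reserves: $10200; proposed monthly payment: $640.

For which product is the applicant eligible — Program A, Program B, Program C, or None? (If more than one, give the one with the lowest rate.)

Total debts = (260 + 495 + 290 + 4,015 + 640 + 320) = 6,020; DTI = 6,020/12,250 = 49.1%.
LTV = 38,500/42,500 = 90.6%.
Reserves = 10,200/640 = 15.9 months.
Program A: score 743 ≥ 680; DTI 49.1% ≤ 50%; LTV 90.6% > 85%; reserves 15.9 ≥ 3 mo → does not qualify.
Program B: score 743 ≥ 580; DTI 49.1% ≤ 50%; LTV 90.6% ≤ 95%; employment 61 ≥ 24 mo → qualifies.
Program C: score 743 ≥ 720; DTI 49.1% ≤ 50%; LTV 90.6% > 80%; reserves 15.9 ≥ 4 mo → does not qualify.

Program B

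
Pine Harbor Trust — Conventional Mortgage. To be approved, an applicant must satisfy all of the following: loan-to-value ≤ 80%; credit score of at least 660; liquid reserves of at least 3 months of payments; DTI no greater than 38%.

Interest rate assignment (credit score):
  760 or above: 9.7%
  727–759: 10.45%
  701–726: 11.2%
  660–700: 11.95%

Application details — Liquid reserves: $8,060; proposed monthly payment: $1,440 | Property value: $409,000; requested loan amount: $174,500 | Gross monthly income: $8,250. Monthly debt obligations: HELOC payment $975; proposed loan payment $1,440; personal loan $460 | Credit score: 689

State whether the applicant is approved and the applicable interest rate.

Approved at 11.95%

Credit score 689 ≥ 660 (meets minimum)
Total monthly debts = (975 + 1,440 + 460) = 2,875. DTI = 2,875/8,250 = 34.8% ≤ 38%
Reserves = 8,060/1,440 = 5.6 months ≥ 3
Loan-to-value = 174,500/409,000 = 42.7% — pass (80% max)
All requirements met. Score 689 falls in the 660–700 tier → 11.95%.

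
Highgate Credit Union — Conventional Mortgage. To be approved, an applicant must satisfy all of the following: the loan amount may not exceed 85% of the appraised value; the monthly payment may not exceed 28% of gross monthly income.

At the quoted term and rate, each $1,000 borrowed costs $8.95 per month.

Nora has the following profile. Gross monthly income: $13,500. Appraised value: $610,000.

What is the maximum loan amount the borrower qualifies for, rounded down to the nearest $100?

Payment cap: 28% × $13,500 = $3,780/month.
At $8.95 per $1,000, that supports 3,780/8.95 × 1,000 ≈ $422,346 → $422,300.
LTV cap: 85% × $610,000 = $518,500 → $518,500.
Binding constraint: payment-to-income.

$422,300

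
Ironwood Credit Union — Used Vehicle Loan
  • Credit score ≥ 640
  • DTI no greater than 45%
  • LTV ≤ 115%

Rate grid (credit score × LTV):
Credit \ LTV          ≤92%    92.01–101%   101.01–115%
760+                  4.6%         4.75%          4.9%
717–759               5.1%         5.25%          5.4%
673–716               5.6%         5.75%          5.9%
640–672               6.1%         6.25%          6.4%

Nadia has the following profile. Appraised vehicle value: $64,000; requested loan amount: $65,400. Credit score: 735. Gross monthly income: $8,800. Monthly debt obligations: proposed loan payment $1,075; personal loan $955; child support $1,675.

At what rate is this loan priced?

Credit score 735 ≥ 640; Total monthly debts = (1,075 + 955 + 1,675) = 3,705. DTI: 3,705 ÷ 8,800 = 42.1%, within the 45% cap
LTV = 65,400/64,000 = 102.2% ≤ 115%
Credit 735 → row 717–759; LTV 102.2% → column 101.01–115%. Grid cell → 5.4%.

5.4%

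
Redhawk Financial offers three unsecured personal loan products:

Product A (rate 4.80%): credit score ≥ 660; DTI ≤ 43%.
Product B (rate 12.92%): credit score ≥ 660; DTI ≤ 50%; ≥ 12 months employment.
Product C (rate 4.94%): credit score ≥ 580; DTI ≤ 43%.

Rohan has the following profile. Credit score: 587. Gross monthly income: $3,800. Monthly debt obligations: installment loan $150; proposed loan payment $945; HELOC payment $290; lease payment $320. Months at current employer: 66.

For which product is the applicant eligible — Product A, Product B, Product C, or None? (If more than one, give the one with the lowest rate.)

None

Total debts = (150 + 945 + 290 + 320) = 1,705; DTI = 1,705/3,800 = 44.9%.
Product A: score 587 < 660; DTI 44.9% > 43% → does not qualify.
Product B: score 587 < 660; DTI 44.9% ≤ 50%; employment 66 ≥ 12 mo → does not qualify.
Product C: score 587 ≥ 580; DTI 44.9% > 43% → does not qualify.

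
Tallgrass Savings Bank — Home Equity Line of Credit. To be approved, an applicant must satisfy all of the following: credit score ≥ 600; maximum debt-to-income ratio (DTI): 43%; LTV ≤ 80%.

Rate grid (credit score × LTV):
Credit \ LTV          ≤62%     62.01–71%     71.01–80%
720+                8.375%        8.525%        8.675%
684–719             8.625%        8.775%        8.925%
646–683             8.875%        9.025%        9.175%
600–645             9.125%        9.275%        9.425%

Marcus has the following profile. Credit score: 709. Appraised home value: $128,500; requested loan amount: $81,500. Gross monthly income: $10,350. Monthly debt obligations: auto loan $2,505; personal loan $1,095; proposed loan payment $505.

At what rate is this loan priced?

Credit score 709 ≥ 600; Total monthly debts = (2,505 + 1,095 + 505) = 4,105. DTI: 4,105 ÷ 10,350 = 39.7%, within the 43% cap
LTV: 81,500 ÷ 128,500 = 63.4%, within 80% cap
Row: 709 falls in 684–719. Column: 63.4% falls in 62.01–71%. Rate = 8.775%.

8.775%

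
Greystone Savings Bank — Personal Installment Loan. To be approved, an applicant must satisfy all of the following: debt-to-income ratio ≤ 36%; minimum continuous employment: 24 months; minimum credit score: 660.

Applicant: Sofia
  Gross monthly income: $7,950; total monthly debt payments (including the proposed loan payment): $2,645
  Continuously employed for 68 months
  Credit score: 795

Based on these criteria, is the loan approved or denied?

Approved

Debt-to-income = 2,645/7,950 = 33.3% — meets 36% limit
Employment 68 ≥ 24 months
Credit score 795 ≥ 660 (meets)
All criteria satisfied.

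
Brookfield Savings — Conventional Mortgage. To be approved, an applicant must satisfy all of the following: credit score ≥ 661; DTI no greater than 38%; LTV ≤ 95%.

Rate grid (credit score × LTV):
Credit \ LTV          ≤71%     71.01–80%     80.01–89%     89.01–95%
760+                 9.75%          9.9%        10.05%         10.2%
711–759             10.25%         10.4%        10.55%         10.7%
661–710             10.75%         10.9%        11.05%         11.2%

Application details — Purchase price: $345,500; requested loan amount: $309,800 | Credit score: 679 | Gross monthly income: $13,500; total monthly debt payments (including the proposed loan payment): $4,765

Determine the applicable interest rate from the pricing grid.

Credit score 679 ≥ 661; Debt-to-income = 4,765/13,500 = 35.3% — meets 38% limit
Loan-to-value = 309,800/345,500 = 89.7% — pass (95% max)
Row: 679 falls in 661–710. Column: 89.7% falls in 89.01–95%. Rate = 11.2%.

11.2%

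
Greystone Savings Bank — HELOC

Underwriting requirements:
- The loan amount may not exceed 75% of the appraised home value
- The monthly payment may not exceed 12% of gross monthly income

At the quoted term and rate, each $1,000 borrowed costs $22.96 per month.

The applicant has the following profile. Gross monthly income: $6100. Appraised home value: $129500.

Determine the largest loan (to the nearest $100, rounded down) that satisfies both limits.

Payment cap: 12% × $6,100 = $732/month.
At $22.96 per $1,000, that supports 732/22.96 × 1,000 ≈ $31,881 → $31,800.
LTV cap: 75% × $129,500 = $97,125 → $97,100.
Binding constraint: payment-to-income.

$31,800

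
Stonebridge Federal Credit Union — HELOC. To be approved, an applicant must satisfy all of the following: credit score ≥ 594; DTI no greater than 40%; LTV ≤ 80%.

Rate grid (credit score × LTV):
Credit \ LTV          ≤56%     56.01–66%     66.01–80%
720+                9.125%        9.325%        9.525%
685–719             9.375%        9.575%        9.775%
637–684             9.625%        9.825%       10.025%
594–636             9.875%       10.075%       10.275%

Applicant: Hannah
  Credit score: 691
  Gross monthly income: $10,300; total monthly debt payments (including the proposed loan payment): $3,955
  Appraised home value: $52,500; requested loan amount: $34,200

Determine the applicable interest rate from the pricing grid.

Credit score 691 ≥ 594; Debt-to-income = 3,955/10,300 = 38.4% — meets 40% limit
LTV: 34,200 ÷ 52,500 = 65.1%, within 80% cap
Row: 691 falls in 685–719. Column: 65.1% falls in 56.01–66%. Rate = 9.575%.

9.575%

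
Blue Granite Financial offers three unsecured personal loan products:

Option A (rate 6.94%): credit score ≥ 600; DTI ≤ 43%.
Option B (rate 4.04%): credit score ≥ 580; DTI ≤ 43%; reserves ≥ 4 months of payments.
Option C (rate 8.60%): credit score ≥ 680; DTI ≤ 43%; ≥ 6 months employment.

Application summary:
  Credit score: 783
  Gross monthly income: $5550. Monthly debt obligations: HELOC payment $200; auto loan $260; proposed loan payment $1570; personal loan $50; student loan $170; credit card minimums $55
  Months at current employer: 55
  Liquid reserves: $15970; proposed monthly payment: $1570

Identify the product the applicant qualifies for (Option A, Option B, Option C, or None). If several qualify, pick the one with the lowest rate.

Option B

Total debts = (200 + 260 + 1,570 + 50 + 170 + 55) = 2,305; DTI = 2,305/5,550 = 41.5%.
Reserves = 15,970/1,570 = 10.2 months.
Option A: score 783 ≥ 600; DTI 41.5% ≤ 43% → qualifies.
Option B: score 783 ≥ 580; DTI 41.5% ≤ 43%; reserves 10.2 ≥ 4 mo → qualifies.
Option C: score 783 ≥ 680; DTI 41.5% ≤ 43%; employment 55 ≥ 6 mo → qualifies.
Qualifying: Option A, Option B, Option C. Lowest rate is 4.04% → Option B.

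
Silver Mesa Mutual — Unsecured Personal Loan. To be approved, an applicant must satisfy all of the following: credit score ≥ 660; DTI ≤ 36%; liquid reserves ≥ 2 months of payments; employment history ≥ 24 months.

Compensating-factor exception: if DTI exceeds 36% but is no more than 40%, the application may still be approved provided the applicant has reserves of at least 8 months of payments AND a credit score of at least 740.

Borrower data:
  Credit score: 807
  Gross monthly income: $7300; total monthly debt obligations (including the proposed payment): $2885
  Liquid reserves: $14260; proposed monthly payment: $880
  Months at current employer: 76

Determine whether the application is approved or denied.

Approved

Credit score 807 ≥ 660 (meets base)
DTI = 2,885/7,300 = 39.5% > 36% — standard DTI limit exceeded.
Reserves: 14,260 ÷ 880 = 16.2 months (meets 2-month minimum)
Employment 76 ≥ 24 months
DTI 39.5% is within the 36%–40% exception band; checking compensating factors.
Reserves 16.2 ≥ 8 months; credit score 807 ≥ 740.
Both compensating conditions met → exception applies.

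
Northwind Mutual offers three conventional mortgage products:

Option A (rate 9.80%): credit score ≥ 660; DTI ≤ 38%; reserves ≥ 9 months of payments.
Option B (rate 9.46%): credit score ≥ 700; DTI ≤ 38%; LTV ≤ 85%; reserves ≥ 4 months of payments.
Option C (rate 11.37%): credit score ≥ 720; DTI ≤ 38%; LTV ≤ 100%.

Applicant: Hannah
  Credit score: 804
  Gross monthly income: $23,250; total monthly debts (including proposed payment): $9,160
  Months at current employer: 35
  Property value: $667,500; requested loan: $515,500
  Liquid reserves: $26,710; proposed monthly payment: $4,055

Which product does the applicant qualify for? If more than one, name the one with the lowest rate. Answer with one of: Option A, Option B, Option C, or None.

DTI = 9,160/23,250 = 39.4%.
LTV = 515,500/667,500 = 77.2%.
Reserves = 26,710/4,055 = 6.6 months.
Option A: score 804 ≥ 660; DTI 39.4% > 38%; reserves 6.6 < 9 mo → does not qualify.
Option B: score 804 ≥ 700; DTI 39.4% > 38%; LTV 77.2% ≤ 85%; reserves 6.6 ≥ 4 mo → does not qualify.
Option C: score 804 ≥ 720; DTI 39.4% > 38%; LTV 77.2% ≤ 100% → does not qualify.

None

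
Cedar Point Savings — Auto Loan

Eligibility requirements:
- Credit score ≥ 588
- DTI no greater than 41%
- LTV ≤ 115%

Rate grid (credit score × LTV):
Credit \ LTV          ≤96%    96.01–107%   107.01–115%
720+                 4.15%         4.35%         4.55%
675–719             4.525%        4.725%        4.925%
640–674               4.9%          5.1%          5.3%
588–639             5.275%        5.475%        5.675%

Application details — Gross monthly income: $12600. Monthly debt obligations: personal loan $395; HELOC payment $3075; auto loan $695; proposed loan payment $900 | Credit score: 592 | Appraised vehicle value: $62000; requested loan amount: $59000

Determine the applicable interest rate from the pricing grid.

Credit score 592 ≥ 588; Total monthly debts = (395 + 3,075 + 695 + 900) = 5,065. Debt-to-income = 5,065/12,600 = 40.2% — meets 41% limit
LTV = 59,000/62,000 = 95.2% ≤ 115%
Credit 592 → row 588–639; LTV 95.2% → column ≤96%. Grid cell → 5.275%.

5.275%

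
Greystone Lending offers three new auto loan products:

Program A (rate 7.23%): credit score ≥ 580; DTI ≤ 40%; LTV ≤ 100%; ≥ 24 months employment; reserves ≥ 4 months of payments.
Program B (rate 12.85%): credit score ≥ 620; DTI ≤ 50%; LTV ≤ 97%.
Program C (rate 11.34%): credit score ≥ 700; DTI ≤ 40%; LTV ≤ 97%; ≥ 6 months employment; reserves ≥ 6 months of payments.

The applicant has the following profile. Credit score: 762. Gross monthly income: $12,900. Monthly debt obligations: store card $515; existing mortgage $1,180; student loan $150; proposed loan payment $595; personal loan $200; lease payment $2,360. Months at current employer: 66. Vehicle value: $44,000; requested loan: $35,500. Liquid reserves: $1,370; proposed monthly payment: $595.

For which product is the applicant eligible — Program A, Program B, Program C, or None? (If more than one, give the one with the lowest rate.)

Program B

Total debts = (515 + 1,180 + 150 + 595 + 200 + 2,360) = 5,000; DTI = 5,000/12,900 = 38.8%.
LTV = 35,500/44,000 = 80.7%.
Reserves = 1,370/595 = 2.3 months.
Program A: score 762 ≥ 580; DTI 38.8% ≤ 40%; LTV 80.7% ≤ 100%; employment 66 ≥ 24 mo; reserves 2.3 < 4 mo → does not qualify.
Program B: score 762 ≥ 620; DTI 38.8% ≤ 50%; LTV 80.7% ≤ 97% → qualifies.
Program C: score 762 ≥ 700; DTI 38.8% ≤ 40%; LTV 80.7% ≤ 97%; employment 66 ≥ 6 mo; reserves 2.3 < 6 mo → does not qualify.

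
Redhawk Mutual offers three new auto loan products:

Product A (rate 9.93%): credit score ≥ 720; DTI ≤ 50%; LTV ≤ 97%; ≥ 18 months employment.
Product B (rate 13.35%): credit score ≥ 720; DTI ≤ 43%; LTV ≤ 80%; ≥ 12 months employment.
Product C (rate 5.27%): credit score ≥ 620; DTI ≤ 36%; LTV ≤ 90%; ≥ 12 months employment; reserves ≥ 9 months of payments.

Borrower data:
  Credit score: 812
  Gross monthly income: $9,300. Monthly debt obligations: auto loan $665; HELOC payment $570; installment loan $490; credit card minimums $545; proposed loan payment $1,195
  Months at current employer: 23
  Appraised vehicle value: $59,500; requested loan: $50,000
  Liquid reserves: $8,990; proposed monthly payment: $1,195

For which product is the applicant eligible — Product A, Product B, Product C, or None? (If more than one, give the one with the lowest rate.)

Total debts = (665 + 570 + 490 + 545 + 1,195) = 3,465; DTI = 3,465/9,300 = 37.3%.
LTV = 50,000/59,500 = 84%.
Reserves = 8,990/1,195 = 7.5 months.
Product A: score 812 ≥ 720; DTI 37.3% ≤ 50%; LTV 84% ≤ 97%; employment 23 ≥ 18 mo → qualifies.
Product B: score 812 ≥ 720; DTI 37.3% ≤ 43%; LTV 84% > 80%; employment 23 ≥ 12 mo → does not qualify.
Product C: score 812 ≥ 620; DTI 37.3% > 36%; LTV 84% ≤ 90%; employment 23 ≥ 12 mo; reserves 7.5 < 9 mo → does not qualify.

Product A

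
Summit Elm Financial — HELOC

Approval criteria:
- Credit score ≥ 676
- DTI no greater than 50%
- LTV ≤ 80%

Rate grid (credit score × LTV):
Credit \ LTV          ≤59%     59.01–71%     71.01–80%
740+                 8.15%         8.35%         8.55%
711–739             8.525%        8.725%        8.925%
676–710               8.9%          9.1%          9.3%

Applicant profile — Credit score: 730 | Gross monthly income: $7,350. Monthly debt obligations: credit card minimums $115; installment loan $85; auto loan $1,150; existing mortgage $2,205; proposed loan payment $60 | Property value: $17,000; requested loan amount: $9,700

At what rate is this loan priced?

8.525%

Credit score 730 ≥ 676; Total monthly debts = (115 + 85 + 1,150 + 2,205 + 60) = 3,615. DTI: 3,615 ÷ 7,350 = 49.2%, within the 50% cap
Loan-to-value = 9,700/17,000 = 57.1% — pass (80% max)
Score 730 is in the 711–739 band; LTV 57.1% is in the ≤59% band → 8.525%.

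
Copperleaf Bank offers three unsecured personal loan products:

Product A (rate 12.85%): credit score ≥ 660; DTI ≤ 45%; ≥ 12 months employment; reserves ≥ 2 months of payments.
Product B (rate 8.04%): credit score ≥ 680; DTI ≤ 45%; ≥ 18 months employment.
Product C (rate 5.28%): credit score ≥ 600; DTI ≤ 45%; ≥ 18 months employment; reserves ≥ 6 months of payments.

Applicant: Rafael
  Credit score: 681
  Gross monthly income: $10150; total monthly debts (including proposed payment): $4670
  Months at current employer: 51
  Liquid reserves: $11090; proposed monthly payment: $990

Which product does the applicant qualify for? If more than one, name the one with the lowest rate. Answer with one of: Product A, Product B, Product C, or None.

DTI = 4,670/10,150 = 46%.
Reserves = 11,090/990 = 11.2 months.
Product A: score 681 ≥ 660; DTI 46% > 45%; employment 51 ≥ 12 mo; reserves 11.2 ≥ 2 mo → does not qualify.
Product B: score 681 ≥ 680; DTI 46% > 45%; employment 51 ≥ 18 mo → does not qualify.
Product C: score 681 ≥ 600; DTI 46% > 45%; employment 51 ≥ 18 mo; reserves 11.2 ≥ 6 mo → does not qualify.

None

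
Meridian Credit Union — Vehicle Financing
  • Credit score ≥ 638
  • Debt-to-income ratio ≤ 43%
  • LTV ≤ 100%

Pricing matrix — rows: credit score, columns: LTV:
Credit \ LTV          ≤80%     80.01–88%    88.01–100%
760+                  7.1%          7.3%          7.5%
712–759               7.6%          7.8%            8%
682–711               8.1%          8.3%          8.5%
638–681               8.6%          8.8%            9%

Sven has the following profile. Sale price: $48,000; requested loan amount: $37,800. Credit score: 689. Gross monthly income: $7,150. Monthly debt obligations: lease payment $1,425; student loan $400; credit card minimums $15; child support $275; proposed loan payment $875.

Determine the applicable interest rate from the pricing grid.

8.1%

Credit score 689 ≥ 638; Total monthly debts = (1,425 + 400 + 15 + 275 + 875) = 2,990. DTI = 2,990/7,150 = 41.8% ≤ 43%
LTV: 37,800 ÷ 48,000 = 78.8%, within 100% cap
Credit 689 → row 682–711; LTV 78.8% → column ≤80%. Grid cell → 8.1%.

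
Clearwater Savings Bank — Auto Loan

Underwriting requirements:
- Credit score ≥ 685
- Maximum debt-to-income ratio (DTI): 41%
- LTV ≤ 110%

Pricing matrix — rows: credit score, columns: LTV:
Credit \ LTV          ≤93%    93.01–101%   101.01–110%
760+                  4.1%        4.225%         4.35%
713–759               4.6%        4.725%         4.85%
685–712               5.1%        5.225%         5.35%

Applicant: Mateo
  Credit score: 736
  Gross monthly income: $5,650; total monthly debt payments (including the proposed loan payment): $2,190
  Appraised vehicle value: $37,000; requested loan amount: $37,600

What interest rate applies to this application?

Credit score 736 ≥ 685; DTI = 2,190/5,650 = 38.8% ≤ 41%
LTV: 37,600 ÷ 37,000 = 101.6%, within 110% cap
Score 736 is in the 713–759 band; LTV 101.6% is in the 101.01–110% band → 4.85%.

4.85%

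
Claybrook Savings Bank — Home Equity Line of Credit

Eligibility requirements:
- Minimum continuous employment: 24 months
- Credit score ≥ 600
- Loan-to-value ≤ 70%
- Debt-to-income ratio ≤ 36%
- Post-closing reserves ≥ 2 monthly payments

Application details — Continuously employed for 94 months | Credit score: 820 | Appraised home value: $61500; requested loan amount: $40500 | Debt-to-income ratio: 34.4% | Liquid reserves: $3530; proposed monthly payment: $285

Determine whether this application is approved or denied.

Employment 94 ≥ 24 months
Credit score 820 ≥ 600 (meets)
LTV = 40,500/61,500 = 65.9% ≤ 70%
DTI 34.4% ≤ 36%
Liquid reserves cover 3,530/285 = 12.4 months — ≥ 2 required
All criteria satisfied.

Approved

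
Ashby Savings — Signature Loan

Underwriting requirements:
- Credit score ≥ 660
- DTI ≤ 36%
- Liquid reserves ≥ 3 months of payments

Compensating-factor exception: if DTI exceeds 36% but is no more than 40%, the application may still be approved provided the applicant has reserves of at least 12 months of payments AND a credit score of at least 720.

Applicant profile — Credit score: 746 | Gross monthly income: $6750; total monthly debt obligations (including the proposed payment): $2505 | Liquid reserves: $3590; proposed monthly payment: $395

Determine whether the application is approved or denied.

Credit score 746 ≥ 660 (meets base)
DTI = 2,505/6,750 = 37.1% > 36% — standard DTI limit exceeded.
Reserves = 3,590/395 = 9.1 months ≥ 3
DTI 37.1% is within the 36%–40% exception band; checking compensating factors.
Reserves 9.1 < 12 months; credit score 746 ≥ 720.
Override conditions not both satisfied; exception does not apply.

Denied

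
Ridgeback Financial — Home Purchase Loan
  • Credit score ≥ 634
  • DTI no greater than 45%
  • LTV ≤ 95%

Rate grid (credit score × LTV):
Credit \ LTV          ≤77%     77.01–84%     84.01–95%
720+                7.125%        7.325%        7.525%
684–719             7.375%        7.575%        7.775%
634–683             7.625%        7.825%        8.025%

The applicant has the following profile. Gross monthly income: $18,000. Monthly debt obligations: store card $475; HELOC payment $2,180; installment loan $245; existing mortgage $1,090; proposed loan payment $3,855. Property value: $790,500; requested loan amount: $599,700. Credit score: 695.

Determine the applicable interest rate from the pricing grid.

7.375%

Credit score 695 ≥ 634; Total monthly debts = (475 + 2,180 + 245 + 1,090 + 3,855) = 7,845. DTI: 7,845 ÷ 18,000 = 43.6%, within the 45% cap
LTV = 599,700/790,500 = 75.9% ≤ 95%
Credit 695 → row 684–719; LTV 75.9% → column ≤77%. Grid cell → 7.375%.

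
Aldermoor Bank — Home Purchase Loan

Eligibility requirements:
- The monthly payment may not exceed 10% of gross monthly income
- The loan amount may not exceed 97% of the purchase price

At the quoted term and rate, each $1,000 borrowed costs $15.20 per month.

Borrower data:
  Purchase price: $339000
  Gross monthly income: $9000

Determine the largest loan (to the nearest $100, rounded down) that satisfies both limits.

Payment cap: 10% × $9,000 = $900/month.
At $15.20 per $1,000, that supports 900/15.20 × 1,000 ≈ $59,210 → $59,200.
LTV cap: 97% × $339,000 = $328,830 → $328,800.
Binding constraint: payment-to-income.

$59,200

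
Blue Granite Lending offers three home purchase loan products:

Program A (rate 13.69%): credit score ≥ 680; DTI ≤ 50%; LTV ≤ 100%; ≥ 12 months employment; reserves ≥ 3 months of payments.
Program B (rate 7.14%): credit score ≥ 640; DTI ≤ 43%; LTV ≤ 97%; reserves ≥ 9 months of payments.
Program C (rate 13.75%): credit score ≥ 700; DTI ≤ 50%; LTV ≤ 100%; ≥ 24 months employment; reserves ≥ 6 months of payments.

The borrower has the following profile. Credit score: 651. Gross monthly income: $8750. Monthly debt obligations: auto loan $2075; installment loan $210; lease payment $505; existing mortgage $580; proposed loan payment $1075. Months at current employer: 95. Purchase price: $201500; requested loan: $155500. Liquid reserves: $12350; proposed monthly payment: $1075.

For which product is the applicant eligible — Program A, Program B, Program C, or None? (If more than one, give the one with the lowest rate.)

None

Total debts = (2,075 + 210 + 505 + 580 + 1,075) = 4,445; DTI = 4,445/8,750 = 50.8%.
LTV = 155,500/201,500 = 77.2%.
Reserves = 12,350/1,075 = 11.5 months.
Program A: score 651 < 680; DTI 50.8% > 50%; LTV 77.2% ≤ 100%; employment 95 ≥ 12 mo; reserves 11.5 ≥ 3 mo → does not qualify.
Program B: score 651 ≥ 640; DTI 50.8% > 43%; LTV 77.2% ≤ 97%; reserves 11.5 ≥ 9 mo → does not qualify.
Program C: score 651 < 700; DTI 50.8% > 50%; LTV 77.2% ≤ 100%; employment 95 ≥ 24 mo; reserves 11.5 ≥ 6 mo → does not qualify.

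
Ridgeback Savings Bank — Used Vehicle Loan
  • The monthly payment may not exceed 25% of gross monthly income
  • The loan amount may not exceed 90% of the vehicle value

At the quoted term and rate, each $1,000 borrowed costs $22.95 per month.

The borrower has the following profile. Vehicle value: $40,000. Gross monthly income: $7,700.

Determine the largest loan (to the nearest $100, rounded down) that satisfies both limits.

Payment cap: 25% × $7,700 = $1,925/month.
At $22.95 per $1,000, that supports 1,925/22.95 × 1,000 ≈ $83,877 → $83,800.
LTV cap: 90% × $40,000 = $36,000 → $36,000.
Binding constraint: loan-to-value.

$36,000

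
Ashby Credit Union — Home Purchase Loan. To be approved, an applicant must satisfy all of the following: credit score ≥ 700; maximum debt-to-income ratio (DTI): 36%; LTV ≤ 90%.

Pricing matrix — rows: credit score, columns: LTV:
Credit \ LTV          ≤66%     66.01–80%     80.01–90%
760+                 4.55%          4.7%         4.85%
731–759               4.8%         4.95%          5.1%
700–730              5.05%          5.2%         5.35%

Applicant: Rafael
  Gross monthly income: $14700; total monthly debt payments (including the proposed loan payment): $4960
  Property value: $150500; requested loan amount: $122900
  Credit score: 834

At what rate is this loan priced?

Credit score 834 ≥ 700; Debt-to-income = 4,960/14,700 = 33.7% — meets 36% limit
LTV = 122,900/150,500 = 81.7% ≤ 90%
Score 834 is in the 760+ band; LTV 81.7% is in the 80.01–90% band → 4.85%.

4.85%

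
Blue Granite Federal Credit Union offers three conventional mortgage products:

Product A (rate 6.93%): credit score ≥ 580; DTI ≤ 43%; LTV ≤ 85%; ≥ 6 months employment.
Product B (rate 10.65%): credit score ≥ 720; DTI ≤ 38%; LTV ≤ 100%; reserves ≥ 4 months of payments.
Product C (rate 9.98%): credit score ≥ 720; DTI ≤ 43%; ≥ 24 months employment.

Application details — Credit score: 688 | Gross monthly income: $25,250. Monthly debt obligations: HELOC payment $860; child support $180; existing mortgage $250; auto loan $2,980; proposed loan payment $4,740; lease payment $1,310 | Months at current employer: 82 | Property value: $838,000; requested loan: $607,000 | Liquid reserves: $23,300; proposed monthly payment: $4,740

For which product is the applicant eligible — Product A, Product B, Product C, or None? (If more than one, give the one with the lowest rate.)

Product A

Total debts = (860 + 180 + 250 + 2,980 + 4,740 + 1,310) = 10,320; DTI = 10,320/25,250 = 40.9%.
LTV = 607,000/838,000 = 72.4%.
Reserves = 23,300/4,740 = 4.9 months.
Product A: score 688 ≥ 580; DTI 40.9% ≤ 43%; LTV 72.4% ≤ 85%; employment 82 ≥ 6 mo → qualifies.
Product B: score 688 < 720; DTI 40.9% > 38%; LTV 72.4% ≤ 100%; reserves 4.9 ≥ 4 mo → does not qualify.
Product C: score 688 < 720; DTI 40.9% ≤ 43%; employment 82 ≥ 24 mo → does not qualify.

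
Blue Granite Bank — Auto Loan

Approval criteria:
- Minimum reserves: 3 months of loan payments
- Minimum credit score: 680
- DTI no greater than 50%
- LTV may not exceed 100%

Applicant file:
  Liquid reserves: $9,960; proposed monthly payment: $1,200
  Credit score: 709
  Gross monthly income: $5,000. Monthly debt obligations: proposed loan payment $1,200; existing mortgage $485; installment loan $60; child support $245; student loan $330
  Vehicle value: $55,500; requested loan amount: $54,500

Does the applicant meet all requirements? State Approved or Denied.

Liquid reserves cover 9,960/1,200 = 8.3 months — ≥ 3 required
Credit score 709 ≥ 680 (meets)
Total monthly debts = (1,200 + 485 + 60 + 245 + 330) = 2,320. Debt-to-income = 2,320/5,000 = 46.4% — meets 50% limit
LTV = 54,500/55,500 = 98.2% ≤ 100%
All criteria satisfied.

Approved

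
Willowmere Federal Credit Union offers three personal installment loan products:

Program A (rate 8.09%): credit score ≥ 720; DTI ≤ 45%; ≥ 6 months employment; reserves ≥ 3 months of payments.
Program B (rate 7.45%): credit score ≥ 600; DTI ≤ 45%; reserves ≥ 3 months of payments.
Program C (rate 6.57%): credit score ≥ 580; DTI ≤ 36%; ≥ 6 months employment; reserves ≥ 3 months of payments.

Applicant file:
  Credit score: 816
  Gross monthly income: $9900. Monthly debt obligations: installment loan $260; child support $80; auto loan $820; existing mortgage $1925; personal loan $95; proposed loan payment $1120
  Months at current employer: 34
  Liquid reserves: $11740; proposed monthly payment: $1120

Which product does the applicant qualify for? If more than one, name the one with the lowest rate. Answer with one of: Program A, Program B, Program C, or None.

Program B

Total debts = (260 + 80 + 820 + 1,925 + 95 + 1,120) = 4,300; DTI = 4,300/9,900 = 43.4%.
Reserves = 11,740/1,120 = 10.5 months.
Program A: score 816 ≥ 720; DTI 43.4% ≤ 45%; employment 34 ≥ 6 mo; reserves 10.5 ≥ 3 mo → qualifies.
Program B: score 816 ≥ 600; DTI 43.4% ≤ 45%; reserves 10.5 ≥ 3 mo → qualifies.
Program C: score 816 ≥ 580; DTI 43.4% > 36%; employment 34 ≥ 6 mo; reserves 10.5 ≥ 3 mo → does not qualify.
Qualifying: Program A, Program B. Lowest rate is 7.45% → Program B.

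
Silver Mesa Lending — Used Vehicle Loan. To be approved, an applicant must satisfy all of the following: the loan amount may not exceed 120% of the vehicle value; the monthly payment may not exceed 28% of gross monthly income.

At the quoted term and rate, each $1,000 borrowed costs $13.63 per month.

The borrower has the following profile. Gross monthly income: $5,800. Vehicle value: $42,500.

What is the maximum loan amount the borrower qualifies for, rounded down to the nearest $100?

Payment cap: 28% × $5,800 = $1,624/month.
At $13.63 per $1,000, that supports 1,624/13.63 × 1,000 ≈ $119,148 → $119,100.
LTV cap: 120% × $42,500 = $51,000 → $51,000.
Binding constraint: loan-to-value.

$51,000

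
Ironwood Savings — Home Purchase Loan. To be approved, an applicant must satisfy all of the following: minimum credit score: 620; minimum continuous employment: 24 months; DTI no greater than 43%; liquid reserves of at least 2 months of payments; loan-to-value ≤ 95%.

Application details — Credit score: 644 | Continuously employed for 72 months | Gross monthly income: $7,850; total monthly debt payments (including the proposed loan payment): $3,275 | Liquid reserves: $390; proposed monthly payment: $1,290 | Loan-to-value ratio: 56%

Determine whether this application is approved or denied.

Denied

Credit score 644 ≥ 620 (meets)
Employment 72 ≥ 24 months
DTI = 3,275/7,850 = 41.7% ≤ 43%
Liquid reserves cover 390/1,290 = 0.3 months — < 2 required
LTV 56% ≤ 95%
Fails on reserves.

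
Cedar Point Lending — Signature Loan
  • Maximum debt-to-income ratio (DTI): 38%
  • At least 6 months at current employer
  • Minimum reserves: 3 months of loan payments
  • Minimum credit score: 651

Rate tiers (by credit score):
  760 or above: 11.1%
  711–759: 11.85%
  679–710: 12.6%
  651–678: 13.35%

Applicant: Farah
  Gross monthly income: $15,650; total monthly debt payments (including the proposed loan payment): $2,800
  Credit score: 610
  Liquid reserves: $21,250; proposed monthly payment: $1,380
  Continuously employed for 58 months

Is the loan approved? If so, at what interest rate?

Denied

Credit score 610 < 651 (below minimum)
Employment 58 ≥ 6 months
Debt-to-income = 2,800/15,650 = 17.9% — meets 38% limit
Reserves: 21,250 ÷ 1,380 = 15.4 months (meets 3-month minimum)
Not all requirements met → denied.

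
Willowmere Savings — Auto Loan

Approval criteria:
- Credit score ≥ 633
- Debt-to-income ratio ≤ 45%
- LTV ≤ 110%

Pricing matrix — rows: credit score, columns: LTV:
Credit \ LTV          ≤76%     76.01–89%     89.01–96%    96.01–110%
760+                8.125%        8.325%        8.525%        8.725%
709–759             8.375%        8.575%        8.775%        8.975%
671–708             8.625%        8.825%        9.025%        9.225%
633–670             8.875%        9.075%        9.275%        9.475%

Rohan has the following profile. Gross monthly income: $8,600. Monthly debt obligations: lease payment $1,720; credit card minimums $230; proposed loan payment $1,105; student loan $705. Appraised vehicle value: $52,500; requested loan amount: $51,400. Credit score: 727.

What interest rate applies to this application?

Credit score 727 ≥ 633; Total monthly debts = (1,720 + 230 + 1,105 + 705) = 3,760. DTI: 3,760 ÷ 8,600 = 43.7%, within the 45% cap
LTV = 51,400/52,500 = 97.9% ≤ 110%
Row: 727 falls in 709–759. Column: 97.9% falls in 96.01–110%. Rate = 8.975%.

8.975%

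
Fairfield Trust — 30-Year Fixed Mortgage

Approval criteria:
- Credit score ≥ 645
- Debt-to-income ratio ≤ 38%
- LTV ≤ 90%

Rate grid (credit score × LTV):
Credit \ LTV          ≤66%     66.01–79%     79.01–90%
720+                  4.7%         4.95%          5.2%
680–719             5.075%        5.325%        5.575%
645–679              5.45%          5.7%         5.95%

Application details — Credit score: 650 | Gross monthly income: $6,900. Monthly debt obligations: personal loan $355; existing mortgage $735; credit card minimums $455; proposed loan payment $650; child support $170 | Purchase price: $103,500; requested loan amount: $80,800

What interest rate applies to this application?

Credit score 650 ≥ 645; Total monthly debts = (355 + 735 + 455 + 650 + 170) = 2,365. DTI: 2,365 ÷ 6,900 = 34.3%, within the 38% cap
Loan-to-value = 80,800/103,500 = 78.1% — pass (90% max)
Row: 650 falls in 645–679. Column: 78.1% falls in 66.01–79%. Rate = 5.7%.

5.7%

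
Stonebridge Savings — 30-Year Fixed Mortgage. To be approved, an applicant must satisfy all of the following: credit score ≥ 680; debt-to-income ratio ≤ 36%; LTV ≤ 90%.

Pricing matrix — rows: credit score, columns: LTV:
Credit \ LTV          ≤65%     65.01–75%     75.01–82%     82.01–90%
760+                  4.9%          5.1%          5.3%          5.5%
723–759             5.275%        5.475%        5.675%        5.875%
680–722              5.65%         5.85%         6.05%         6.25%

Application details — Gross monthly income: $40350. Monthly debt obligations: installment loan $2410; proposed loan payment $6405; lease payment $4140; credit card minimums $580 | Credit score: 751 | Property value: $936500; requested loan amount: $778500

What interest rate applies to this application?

5.875%

Credit score 751 ≥ 680; Total monthly debts = (2,410 + 6,405 + 4,140 + 580) = 13,535. Debt-to-income = 13,535/40,350 = 33.5% — meets 36% limit
LTV = 778,500/936,500 = 83.1% ≤ 90%
Score 751 is in the 723–759 band; LTV 83.1% is in the 82.01–90% band → 5.875%.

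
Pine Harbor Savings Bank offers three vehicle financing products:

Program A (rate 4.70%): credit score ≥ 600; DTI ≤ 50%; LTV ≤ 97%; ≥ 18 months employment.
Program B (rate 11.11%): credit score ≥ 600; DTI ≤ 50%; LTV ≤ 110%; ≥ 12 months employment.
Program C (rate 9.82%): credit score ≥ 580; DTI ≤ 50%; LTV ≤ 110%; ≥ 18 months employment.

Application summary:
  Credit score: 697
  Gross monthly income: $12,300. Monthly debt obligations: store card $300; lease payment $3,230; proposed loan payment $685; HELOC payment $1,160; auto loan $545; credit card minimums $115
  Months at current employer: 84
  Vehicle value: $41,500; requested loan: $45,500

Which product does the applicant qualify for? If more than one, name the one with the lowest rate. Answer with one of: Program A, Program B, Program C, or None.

Program C

Total debts = (300 + 3,230 + 685 + 1,160 + 545 + 115) = 6,035; DTI = 6,035/12,300 = 49.1%.
LTV = 45,500/41,500 = 109.6%.
Program A: score 697 ≥ 600; DTI 49.1% ≤ 50%; LTV 109.6% > 97%; employment 84 ≥ 18 mo → does not qualify.
Program B: score 697 ≥ 600; DTI 49.1% ≤ 50%; LTV 109.6% ≤ 110%; employment 84 ≥ 12 mo → qualifies.
Program C: score 697 ≥ 580; DTI 49.1% ≤ 50%; LTV 109.6% ≤ 110%; employment 84 ≥ 18 mo → qualifies.
Qualifying: Program B, Program C. Lowest rate is 9.82% → Program C.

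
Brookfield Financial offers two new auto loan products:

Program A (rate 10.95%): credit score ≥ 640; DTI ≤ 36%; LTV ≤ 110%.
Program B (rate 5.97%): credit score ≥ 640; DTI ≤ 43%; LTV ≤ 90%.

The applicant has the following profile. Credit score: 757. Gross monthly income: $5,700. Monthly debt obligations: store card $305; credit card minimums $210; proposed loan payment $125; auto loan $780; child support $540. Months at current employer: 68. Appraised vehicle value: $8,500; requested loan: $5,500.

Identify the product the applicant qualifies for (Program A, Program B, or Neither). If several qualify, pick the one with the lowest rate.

Program B

Total debts = (305 + 210 + 125 + 780 + 540) = 1,960; DTI = 1,960/5,700 = 34.4%.
LTV = 5,500/8,500 = 64.7%.
Program A: score 757 ≥ 640; DTI 34.4% ≤ 36%; LTV 64.7% ≤ 110% → qualifies.
Program B: score 757 ≥ 640; DTI 34.4% ≤ 43%; LTV 64.7% ≤ 90% → qualifies.
Qualifying: Program A, Program B. Lowest rate is 5.97% → Program B.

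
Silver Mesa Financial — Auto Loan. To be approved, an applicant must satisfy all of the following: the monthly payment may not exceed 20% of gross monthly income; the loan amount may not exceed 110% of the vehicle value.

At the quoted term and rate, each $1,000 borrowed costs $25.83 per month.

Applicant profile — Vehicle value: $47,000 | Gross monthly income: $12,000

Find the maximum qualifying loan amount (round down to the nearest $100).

$51,700

Payment cap: 20% × $12,000 = $2,400/month.
At $25.83 per $1,000, that supports 2,400/25.83 × 1,000 ≈ $92,915 → $92,900.
LTV cap: 110% × $47,000 = $51,700 → $51,700.
Binding constraint: loan-to-value.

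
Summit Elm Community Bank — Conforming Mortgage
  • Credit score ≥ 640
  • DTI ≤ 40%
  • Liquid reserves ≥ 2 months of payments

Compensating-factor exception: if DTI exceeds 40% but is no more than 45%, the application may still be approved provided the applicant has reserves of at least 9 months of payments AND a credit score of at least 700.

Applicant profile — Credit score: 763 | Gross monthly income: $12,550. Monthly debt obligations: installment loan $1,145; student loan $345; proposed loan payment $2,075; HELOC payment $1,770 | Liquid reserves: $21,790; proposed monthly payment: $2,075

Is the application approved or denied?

Credit score 763 ≥ 640 (meets base)
Total debts = (1,145 + 345 + 2,075 + 1,770) = 5,335. DTI: 5,335 ÷ 12,550 = 42.5%, over the 40% base limit.
Reserves = 21,790/2,075 = 10.5 months ≥ 2
DTI 42.5% is within the 40%–45% exception band; checking compensating factors.
Reserves 10.5 ≥ 9 months; credit score 763 ≥ 700.
Both override conditions satisfied; DTI exception granted.

Approved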